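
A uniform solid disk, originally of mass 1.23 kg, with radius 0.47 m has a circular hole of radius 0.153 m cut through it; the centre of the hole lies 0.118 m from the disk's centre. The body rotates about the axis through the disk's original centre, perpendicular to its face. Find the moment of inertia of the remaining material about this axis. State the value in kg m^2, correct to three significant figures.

0.133

Unpierced body about its centre: I₀ = (1/2)MR² = (1/2)(1.23)(0.47)² = 0.13585 kg m^2.
The removed disk has mass m = M·(r/R)² = (1.23)(0.153/0.47)² = 0.13034 kg (same uniform areal density).
Its moment of inertia about the rotation axis (parallel-axis theorem): I_hole = (1/2)mr² + md² = (1/2)(0.13034)(0.153)² + (0.13034)(0.118)² = 0.0033405 kg m^2.
Treating the hole as negative mass, I = I₀ − I_hole = 0.13585 − 0.0033405 = 0.13251 kg m^2.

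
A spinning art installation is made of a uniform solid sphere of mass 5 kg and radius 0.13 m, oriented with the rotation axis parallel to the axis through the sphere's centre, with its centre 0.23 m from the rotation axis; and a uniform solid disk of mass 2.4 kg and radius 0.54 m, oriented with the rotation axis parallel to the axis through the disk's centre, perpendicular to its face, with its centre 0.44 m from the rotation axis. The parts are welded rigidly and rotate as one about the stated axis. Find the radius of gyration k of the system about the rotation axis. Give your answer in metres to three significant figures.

0.388

Solid sphere: I_cm = (2/5)MR² = (2/5)(5)(0.13)² = 0.0338 kg m²; centre at d = 0.23 m, so I = I_cm + Md² gives I = 0.0338 + (5)(0.23)² = 0.2983 kg m².
Solid disk: I_cm = (1/2)MR² = (1/2)(2.4)(0.54)² = 0.34992 kg m²; centre at d = 0.44 m, so I = I_cm + Md² gives I = 0.34992 + (2.4)(0.44)² = 0.81456 kg m².
Total I = 1.1129 kg m²; total mass M = 7.4 kg.
k = √(I/M) = √(1.1129/7.4) = 0.3878 m.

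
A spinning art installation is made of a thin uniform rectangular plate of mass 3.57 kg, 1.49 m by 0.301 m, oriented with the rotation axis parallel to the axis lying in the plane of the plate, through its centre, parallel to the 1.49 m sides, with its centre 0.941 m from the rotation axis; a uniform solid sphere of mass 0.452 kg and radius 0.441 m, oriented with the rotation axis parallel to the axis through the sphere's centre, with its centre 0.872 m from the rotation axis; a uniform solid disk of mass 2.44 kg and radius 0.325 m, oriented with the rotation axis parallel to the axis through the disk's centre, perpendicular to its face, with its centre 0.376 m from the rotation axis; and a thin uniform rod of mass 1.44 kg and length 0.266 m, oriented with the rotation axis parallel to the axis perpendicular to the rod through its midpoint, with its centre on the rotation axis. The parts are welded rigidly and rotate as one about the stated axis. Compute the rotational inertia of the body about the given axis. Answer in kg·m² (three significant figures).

4.05

Rectangular plate: I_cm = (1/12)Mb² = (1/12)(3.57)(0.301)² = 0.026954 kg·m²; centre at d = 0.941 m, so the parallel axis theorem gives I = 0.026954 + (3.57)(0.941)² = 3.1881 kg·m².
Solid sphere: I_cm = (2/5)MR² = (2/5)(0.452)(0.441)² = 0.035162 kg·m²; centre at d = 0.872 m, so the parallel axis theorem gives I = 0.035162 + (0.452)(0.872)² = 0.37886 kg·m².
Solid disk: I_cm = (1/2)MR² = (1/2)(2.44)(0.325)² = 0.12886 kg·m²; centre at d = 0.376 m, so the parallel axis theorem gives I = 0.12886 + (2.44)(0.376)² = 0.47382 kg·m².
Thin rod: I_cm = (1/12)ML² = (1/12)(1.44)(0.266)² = 0.0084907 kg·m²; axis through the centre, so I = 0.0084907 kg·m².
Total I = 3.1881 + 0.37886 + 0.47382 + 0.0084907 = 4.0493 kg·m².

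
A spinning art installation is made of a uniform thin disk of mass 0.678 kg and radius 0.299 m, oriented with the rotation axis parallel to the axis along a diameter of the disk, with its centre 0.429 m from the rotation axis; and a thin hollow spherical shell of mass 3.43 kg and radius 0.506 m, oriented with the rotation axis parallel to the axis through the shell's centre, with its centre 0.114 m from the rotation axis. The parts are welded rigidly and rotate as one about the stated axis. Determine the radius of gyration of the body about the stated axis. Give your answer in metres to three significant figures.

Thin disk: I_cm = (1/4)MR² = (1/4)(0.678)(0.299)² = 0.015153 kg m^2; centre at d = 0.429 m, so the parallel axis theorem gives I = 0.015153 + (0.678)(0.429)² = 0.13993 kg m^2.
Spherical shell: I_cm = (2/3)MR² = (2/3)(3.43)(0.506)² = 0.58547 kg m^2; centre at d = 0.114 m, so the parallel axis theorem gives I = 0.58547 + (3.43)(0.114)² = 0.63005 kg m^2.
Total I = 0.76998 kg m^2; total mass M = 4.108 kg.
k = √(I/M) = √(0.76998/4.108) = 0.43294 m.

0.433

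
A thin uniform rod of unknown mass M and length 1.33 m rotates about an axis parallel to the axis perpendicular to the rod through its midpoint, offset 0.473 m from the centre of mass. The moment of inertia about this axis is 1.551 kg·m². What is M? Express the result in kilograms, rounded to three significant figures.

I = I_cm + Md² = (1/12)ML² + Md² = M·[0.0833333·(1.33)² + (0.473)²] = M·0.37114.
So M = 1.551 / 0.37114 = 4.179 kg.

4.18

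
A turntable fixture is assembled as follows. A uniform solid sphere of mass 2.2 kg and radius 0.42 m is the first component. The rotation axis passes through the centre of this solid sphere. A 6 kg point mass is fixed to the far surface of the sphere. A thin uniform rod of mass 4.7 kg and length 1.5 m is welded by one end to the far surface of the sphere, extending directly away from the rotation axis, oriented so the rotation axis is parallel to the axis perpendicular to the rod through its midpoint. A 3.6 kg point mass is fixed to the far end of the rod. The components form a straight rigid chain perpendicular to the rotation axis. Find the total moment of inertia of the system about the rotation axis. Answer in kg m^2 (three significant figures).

21.8

Solid sphere: I_cm = (2/5)MR² = (2/5)(2.2)(0.42)² = 0.15523 kg m^2; axis through the centre, so I = 0.15523 kg m^2.
Point mass: I_cm = 0; centre at d = 0.42 m, so I = I_cm + Md² gives I = 0 + (6)(0.42)² = 1.0584 kg m^2.
Thin rod: I_cm = (1/12)ML² = (1/12)(4.7)(1.5)² = 0.88125 kg m^2; centre at d = 0.42 + 0.75 = 1.17 m, so I = I_cm + Md² gives I = 0.88125 + (4.7)(1.17)² = 7.3151 kg m^2.
Point mass: I_cm = 0; centre at d = 0.42 + 0.75 + 0.75 = 1.92 m, so I = I_cm + Md² gives I = 0 + (3.6)(1.92)² = 13.271 kg m^2.
Total I = 0.15523 + 1.0584 + 7.3151 + 13.271 = 21.8 kg m^2.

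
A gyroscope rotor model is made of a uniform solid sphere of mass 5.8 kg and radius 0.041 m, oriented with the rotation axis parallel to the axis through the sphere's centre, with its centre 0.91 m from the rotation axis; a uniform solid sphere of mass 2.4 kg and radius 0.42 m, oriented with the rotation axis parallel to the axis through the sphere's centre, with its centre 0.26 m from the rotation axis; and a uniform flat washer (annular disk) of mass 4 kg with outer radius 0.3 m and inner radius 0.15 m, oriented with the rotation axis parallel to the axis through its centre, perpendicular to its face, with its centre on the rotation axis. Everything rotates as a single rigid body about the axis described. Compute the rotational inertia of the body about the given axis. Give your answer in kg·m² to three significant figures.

5.36

Solid sphere: I_cm = (2/5)MR² = (2/5)(5.8)(0.041)² = 0.0038999 kg·m²; centre at d = 0.91 m, so I = I_cm + Md² gives I = 0.0038999 + (5.8)(0.91)² = 4.8069 kg·m².
Solid sphere: I_cm = (2/5)MR² = (2/5)(2.4)(0.42)² = 0.16934 kg·m²; centre at d = 0.26 m, so I = I_cm + Md² gives I = 0.16934 + (2.4)(0.26)² = 0.33158 kg·m².
Annular disk: I_cm = (1/2)M(R²+r²) = (1/2)(4)[(0.3)² + (0.15)²] = 0.225 kg·m²; axis through the centre, so I = 0.225 kg·m².
Total I = 4.8069 + 0.33158 + 0.225 = 5.3635 kg·m².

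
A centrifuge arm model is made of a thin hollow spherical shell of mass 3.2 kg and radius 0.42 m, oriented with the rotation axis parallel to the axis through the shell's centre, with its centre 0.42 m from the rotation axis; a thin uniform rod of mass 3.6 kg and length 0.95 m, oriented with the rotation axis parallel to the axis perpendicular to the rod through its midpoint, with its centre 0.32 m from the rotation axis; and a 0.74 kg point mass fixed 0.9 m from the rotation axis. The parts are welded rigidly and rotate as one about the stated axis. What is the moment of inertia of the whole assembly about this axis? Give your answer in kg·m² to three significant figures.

2.18

Spherical shell: I_cm = (2/3)MR² = (2/3)(3.2)(0.42)² = 0.37632 kg·m²; centre at d = 0.42 m, so the parallel axis theorem gives I = 0.37632 + (3.2)(0.42)² = 0.9408 kg·m².
Thin rod: I_cm = (1/12)ML² = (1/12)(3.6)(0.95)² = 0.27075 kg·m²; centre at d = 0.32 m, so the parallel axis theorem gives I = 0.27075 + (3.6)(0.32)² = 0.63939 kg·m².
Point mass: I_cm = 0; centre at d = 0.9 m, so the parallel axis theorem gives I = 0 + (0.74)(0.9)² = 0.5994 kg·m².
Total I = 0.9408 + 0.63939 + 0.5994 = 2.1796 kg·m².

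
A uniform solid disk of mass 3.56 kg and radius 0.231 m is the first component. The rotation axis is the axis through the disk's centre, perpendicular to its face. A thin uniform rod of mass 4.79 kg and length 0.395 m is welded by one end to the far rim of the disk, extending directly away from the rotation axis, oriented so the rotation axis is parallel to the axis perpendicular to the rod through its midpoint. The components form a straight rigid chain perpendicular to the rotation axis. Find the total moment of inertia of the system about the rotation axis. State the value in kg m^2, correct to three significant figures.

1.04

Solid disk: I_cm = (1/2)MR² = (1/2)(3.56)(0.231)² = 0.094983 kg m^2; axis through the centre, so I = 0.094983 kg m^2.
Thin rod: I_cm = (1/12)ML² = (1/12)(4.79)(0.395)² = 0.06228 kg m^2; centre at d = 0.231 + 0.1975 = 0.4285 m, so I = I_cm + Md² gives I = 0.06228 + (4.79)(0.4285)² = 0.94178 kg m^2.
Total I = 0.094983 + 0.94178 = 1.0368 kg m^2.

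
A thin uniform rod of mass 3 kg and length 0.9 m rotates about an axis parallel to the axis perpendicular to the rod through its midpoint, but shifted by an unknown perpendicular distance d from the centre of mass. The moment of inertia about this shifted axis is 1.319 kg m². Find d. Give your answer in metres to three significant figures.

About the centre-of-mass axis, I_cm = (1/12)ML² = (1/12)(3)(0.9)² = 0.2025 kg m².
Parallel axis theorem: I = I_cm + Md², so Md² = 1.319 − 0.2025 = 1.1165 kg m².
d = √(1.1165 / 3) = 0.61005 m.

0.610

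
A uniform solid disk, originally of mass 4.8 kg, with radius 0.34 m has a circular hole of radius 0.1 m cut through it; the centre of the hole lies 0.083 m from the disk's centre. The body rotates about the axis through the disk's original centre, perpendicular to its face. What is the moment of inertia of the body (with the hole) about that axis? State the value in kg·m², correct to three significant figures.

Unpierced body about its centre: I₀ = (1/2)MR² = (1/2)(4.8)(0.34)² = 0.27744 kg·m².
The removed disk has mass m = M·(r/R)² = (4.8)(0.1/0.34)² = 0.41522 kg (same uniform areal density).
Its moment of inertia about the rotation axis (parallel-axis theorem): I_hole = (1/2)mr² + md² = (1/2)(0.41522)(0.1)² + (0.41522)(0.083)² = 0.0049366 kg·m².
Treating the hole as negative mass, I = I₀ − I_hole = 0.27744 − 0.0049366 = 0.2725 kg·m².

0.273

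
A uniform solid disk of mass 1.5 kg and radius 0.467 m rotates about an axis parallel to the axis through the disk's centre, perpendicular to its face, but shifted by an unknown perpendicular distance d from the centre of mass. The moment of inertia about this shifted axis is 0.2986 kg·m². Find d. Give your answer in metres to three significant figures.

0.300

About the centre-of-mass axis, I_cm = (1/2)MR² = (1/2)(1.5)(0.467)² = 0.16357 kg·m².
Parallel axis theorem: I = I_cm + Md², so Md² = 0.2986 − 0.16357 = 0.13503 kg·m².
d = √(0.13503 / 1.5) = 0.30004 m.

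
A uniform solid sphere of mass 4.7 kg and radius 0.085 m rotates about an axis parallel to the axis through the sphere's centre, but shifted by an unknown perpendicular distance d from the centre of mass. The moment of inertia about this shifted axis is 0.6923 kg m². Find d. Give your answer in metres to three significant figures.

About the centre-of-mass axis, I_cm = (2/5)MR² = (2/5)(4.7)(0.085)² = 0.013583 kg m².
Parallel axis theorem: I = I_cm + Md², so Md² = 0.6923 − 0.013583 = 0.67872 kg m².
d = √(0.67872 / 4.7) = 0.38001 m.

0.380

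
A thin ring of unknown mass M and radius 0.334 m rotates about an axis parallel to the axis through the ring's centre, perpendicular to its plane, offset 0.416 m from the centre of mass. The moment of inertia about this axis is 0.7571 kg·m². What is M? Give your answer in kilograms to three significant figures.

2.66

I = I_cm + Md² = MR² + Md² = M·[1·(0.334)² + (0.416)²] = M·0.28461.
So M = 0.7571 / 0.28461 = 2.6601 kg.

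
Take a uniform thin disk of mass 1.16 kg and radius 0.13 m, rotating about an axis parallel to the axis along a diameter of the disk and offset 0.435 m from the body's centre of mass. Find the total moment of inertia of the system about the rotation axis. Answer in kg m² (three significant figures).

I_cm = (1/4)MR² = (1/4)(1.16)(0.13)² = 0.004901 kg m²; centre at d = 0.435 m, so the parallel axis theorem gives I = 0.004901 + (1.16)(0.435)² = 0.2244 kg m².

0.224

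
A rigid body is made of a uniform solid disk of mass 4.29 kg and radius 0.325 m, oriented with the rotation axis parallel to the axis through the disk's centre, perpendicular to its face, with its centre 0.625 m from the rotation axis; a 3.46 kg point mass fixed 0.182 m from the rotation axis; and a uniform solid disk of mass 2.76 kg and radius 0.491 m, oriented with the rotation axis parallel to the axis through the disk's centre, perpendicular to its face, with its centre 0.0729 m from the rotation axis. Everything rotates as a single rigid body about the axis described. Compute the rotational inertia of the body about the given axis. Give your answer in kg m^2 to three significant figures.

Solid disk: I_cm = (1/2)MR² = (1/2)(4.29)(0.325)² = 0.22657 kg m^2; centre at d = 0.625 m, so the parallel axis theorem gives I = 0.22657 + (4.29)(0.625)² = 1.9023 kg m^2.
Point mass: I_cm = 0; centre at d = 0.182 m, so the parallel axis theorem gives I = 0 + (3.46)(0.182)² = 0.11461 kg m^2.
Solid disk: I_cm = (1/2)MR² = (1/2)(2.76)(0.491)² = 0.33269 kg m^2; centre at d = 0.0729 m, so the parallel axis theorem gives I = 0.33269 + (2.76)(0.0729)² = 0.34736 kg m^2.
Total I = 1.9023 + 0.11461 + 0.34736 = 2.3643 kg m^2.

2.36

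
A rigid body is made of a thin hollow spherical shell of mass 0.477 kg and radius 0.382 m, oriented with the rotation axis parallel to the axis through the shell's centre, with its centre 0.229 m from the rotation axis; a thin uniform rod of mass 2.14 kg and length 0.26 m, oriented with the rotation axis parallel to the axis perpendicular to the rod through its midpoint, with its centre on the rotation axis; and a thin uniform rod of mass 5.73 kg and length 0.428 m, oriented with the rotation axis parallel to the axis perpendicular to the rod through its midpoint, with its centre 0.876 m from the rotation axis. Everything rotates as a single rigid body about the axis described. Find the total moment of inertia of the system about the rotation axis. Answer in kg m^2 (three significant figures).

4.57

Spherical shell: I_cm = (2/3)MR² = (2/3)(0.477)(0.382)² = 0.046404 kg m^2; centre at d = 0.229 m, so I = I_cm + Md² gives I = 0.046404 + (0.477)(0.229)² = 0.071418 kg m^2.
Thin rod: I_cm = (1/12)ML² = (1/12)(2.14)(0.26)² = 0.012055 kg m^2; axis through the centre, so I = 0.012055 kg m^2.
Thin rod: I_cm = (1/12)ML² = (1/12)(5.73)(0.428)² = 0.08747 kg m^2; centre at d = 0.876 m, so I = I_cm + Md² gives I = 0.08747 + (5.73)(0.876)² = 4.4845 kg m^2.
Total I = 0.071418 + 0.012055 + 4.4845 = 4.568 kg m^2.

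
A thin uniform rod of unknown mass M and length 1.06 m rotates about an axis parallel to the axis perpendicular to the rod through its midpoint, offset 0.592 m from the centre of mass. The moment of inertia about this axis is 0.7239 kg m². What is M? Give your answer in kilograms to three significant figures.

1.63

I = I_cm + Md² = (1/12)ML² + Md² = M·[0.0833333·(1.06)² + (0.592)²] = M·0.4441.
So M = 0.7239 / 0.4441 = 1.63 kg.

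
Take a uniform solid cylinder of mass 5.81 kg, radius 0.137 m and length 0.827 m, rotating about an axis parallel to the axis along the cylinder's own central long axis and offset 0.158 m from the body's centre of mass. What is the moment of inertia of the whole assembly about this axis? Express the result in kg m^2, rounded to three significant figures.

0.200

I_cm = (1/2)MR² = (1/2)(5.81)(0.137)² = 0.054524 kg m^2; centre at d = 0.158 m, so the parallel axis theorem gives I = 0.054524 + (5.81)(0.158)² = 0.19956 kg m^2.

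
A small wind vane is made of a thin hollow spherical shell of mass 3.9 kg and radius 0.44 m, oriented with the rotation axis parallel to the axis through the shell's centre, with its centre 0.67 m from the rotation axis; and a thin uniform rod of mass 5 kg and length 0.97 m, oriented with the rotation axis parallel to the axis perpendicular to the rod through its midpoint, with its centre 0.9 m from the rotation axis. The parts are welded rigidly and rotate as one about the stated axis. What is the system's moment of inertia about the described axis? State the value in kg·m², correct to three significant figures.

6.70

Spherical shell: I_cm = (2/3)MR² = (2/3)(3.9)(0.44)² = 0.50336 kg·m²; centre at d = 0.67 m, so I = I_cm + Md² gives I = 0.50336 + (3.9)(0.67)² = 2.2541 kg·m².
Thin rod: I_cm = (1/12)ML² = (1/12)(5)(0.97)² = 0.39204 kg·m²; centre at d = 0.9 m, so I = I_cm + Md² gives I = 0.39204 + (5)(0.9)² = 4.442 kg·m².
Total I = 2.2541 + 4.442 = 6.6961 kg·m².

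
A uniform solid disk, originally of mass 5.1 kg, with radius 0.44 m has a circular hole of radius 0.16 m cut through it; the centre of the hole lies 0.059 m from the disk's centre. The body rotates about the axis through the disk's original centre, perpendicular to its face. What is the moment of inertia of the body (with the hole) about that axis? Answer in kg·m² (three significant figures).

0.483

Unpierced body about its centre: I₀ = (1/2)MR² = (1/2)(5.1)(0.44)² = 0.49368 kg·m².
The removed disk has mass m = M·(r/R)² = (5.1)(0.16/0.44)² = 0.67438 kg (same uniform areal density).
Its moment of inertia about the rotation axis (parallel-axis theorem): I_hole = (1/2)mr² + md² = (1/2)(0.67438)(0.16)² + (0.67438)(0.059)² = 0.01098 kg·m².
Treating the hole as negative mass, I = I₀ − I_hole = 0.49368 − 0.01098 = 0.4827 kg·m².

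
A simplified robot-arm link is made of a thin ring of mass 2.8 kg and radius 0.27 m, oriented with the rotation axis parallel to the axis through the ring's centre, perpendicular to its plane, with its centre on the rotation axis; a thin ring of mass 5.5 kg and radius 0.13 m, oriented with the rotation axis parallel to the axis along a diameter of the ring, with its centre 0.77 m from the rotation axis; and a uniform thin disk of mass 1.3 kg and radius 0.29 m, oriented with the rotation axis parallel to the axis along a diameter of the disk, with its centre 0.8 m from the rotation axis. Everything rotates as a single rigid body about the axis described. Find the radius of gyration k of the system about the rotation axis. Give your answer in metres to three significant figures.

0.675

Thin ring: I_cm = MR² = (2.8)(0.27)² = 0.20412 kg m²; axis through the centre, so I = 0.20412 kg m².
Thin ring: I_cm = (1/2)MR² = (1/2)(5.5)(0.13)² = 0.046475 kg m²; centre at d = 0.77 m, so I = I_cm + Md² gives I = 0.046475 + (5.5)(0.77)² = 3.3074 kg m².
Thin disk: I_cm = (1/4)MR² = (1/4)(1.3)(0.29)² = 0.027332 kg m²; centre at d = 0.8 m, so I = I_cm + Md² gives I = 0.027332 + (1.3)(0.8)² = 0.85933 kg m².
Total I = 4.3709 kg m²; total mass M = 9.6 kg.
k = √(I/M) = √(4.3709/9.6) = 0.67476 m.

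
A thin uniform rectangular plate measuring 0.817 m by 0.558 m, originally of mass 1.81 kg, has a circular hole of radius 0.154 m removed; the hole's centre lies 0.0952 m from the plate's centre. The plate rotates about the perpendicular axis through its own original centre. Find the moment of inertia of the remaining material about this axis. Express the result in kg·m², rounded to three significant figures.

0.141

Unpierced body about its centre: I₀ = (1/12)M(a²+b²) = (1/12)(1.81)[(0.817)² + (0.558)²] = 0.14764 kg·m².
The removed disk has mass m = M·πr²/(ab) = (1.81)·π(0.154)²/(0.817·0.558) = 0.29581 kg (same uniform areal density).
Its moment of inertia about the rotation axis (parallel-axis theorem): I_hole = (1/2)mr² + md² = (1/2)(0.29581)(0.154)² + (0.29581)(0.0952)² = 0.0061887 kg·m².
Treating the hole as negative mass, I = I₀ − I_hole = 0.14764 − 0.0061887 = 0.14145 kg·m².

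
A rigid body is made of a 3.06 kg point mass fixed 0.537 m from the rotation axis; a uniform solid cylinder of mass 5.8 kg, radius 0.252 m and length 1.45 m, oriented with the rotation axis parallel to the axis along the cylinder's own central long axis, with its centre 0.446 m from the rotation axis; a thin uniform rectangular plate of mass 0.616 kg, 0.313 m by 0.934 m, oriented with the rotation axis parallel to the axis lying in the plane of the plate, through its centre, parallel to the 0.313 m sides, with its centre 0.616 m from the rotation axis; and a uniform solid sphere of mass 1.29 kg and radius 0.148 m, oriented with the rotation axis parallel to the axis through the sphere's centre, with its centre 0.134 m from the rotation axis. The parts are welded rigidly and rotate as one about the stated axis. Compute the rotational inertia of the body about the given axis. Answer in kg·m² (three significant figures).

Point mass: I_cm = 0; centre at d = 0.537 m, so the parallel axis theorem gives I = 0 + (3.06)(0.537)² = 0.88241 kg·m².
Solid cylinder: I_cm = (1/2)MR² = (1/2)(5.8)(0.252)² = 0.18416 kg·m²; centre at d = 0.446 m, so the parallel axis theorem gives I = 0.18416 + (5.8)(0.446)² = 1.3379 kg·m².
Rectangular plate: I_cm = (1/12)Mb² = (1/12)(0.616)(0.934)² = 0.044781 kg·m²; centre at d = 0.616 m, so the parallel axis theorem gives I = 0.044781 + (0.616)(0.616)² = 0.27853 kg·m².
Solid sphere: I_cm = (2/5)MR² = (2/5)(1.29)(0.148)² = 0.011302 kg·m²; centre at d = 0.134 m, so the parallel axis theorem gives I = 0.011302 + (1.29)(0.134)² = 0.034466 kg·m².
Total I = 0.88241 + 1.3379 + 0.27853 + 0.034466 = 2.5333 kg·m².

2.53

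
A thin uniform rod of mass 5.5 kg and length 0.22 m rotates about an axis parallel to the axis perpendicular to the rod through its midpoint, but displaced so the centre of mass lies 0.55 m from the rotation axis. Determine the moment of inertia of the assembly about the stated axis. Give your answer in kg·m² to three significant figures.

1.69

I_cm = (1/12)ML² = (1/12)(5.5)(0.22)² = 0.022183 kg·m²; centre at d = 0.55 m, so the parallel axis theorem gives I = 0.022183 + (5.5)(0.55)² = 1.6859 kg·m².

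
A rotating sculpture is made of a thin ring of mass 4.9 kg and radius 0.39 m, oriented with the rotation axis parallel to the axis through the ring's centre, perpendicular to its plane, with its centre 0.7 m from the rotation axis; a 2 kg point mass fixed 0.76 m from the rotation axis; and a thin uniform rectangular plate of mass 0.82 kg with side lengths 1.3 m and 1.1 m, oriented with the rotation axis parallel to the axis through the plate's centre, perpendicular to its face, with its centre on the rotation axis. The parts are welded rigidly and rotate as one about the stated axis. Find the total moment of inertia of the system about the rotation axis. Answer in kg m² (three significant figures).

Thin ring: I_cm = MR² = (4.9)(0.39)² = 0.74529 kg m²; centre at d = 0.7 m, so the parallel axis theorem gives I = 0.74529 + (4.9)(0.7)² = 3.1463 kg m².
Point mass: I_cm = 0; centre at d = 0.76 m, so the parallel axis theorem gives I = 0 + (2)(0.76)² = 1.1552 kg m².
Rectangular plate: I_cm = (1/12)M(a²+b²) = (1/12)(0.82)[(1.3)² + (1.1)²] = 0.19817 kg m²; axis through the centre, so I = 0.19817 kg m².
Total I = 3.1463 + 1.1552 + 0.19817 = 4.4997 kg m².

4.50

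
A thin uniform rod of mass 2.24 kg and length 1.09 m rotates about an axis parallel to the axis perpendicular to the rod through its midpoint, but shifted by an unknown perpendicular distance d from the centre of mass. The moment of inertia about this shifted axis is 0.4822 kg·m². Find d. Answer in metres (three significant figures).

About the centre-of-mass axis, I_cm = (1/12)ML² = (1/12)(2.24)(1.09)² = 0.22178 kg·m².
Parallel axis theorem: I = I_cm + Md², so Md² = 0.4822 − 0.22178 = 0.26042 kg·m².
d = √(0.26042 / 2.24) = 0.34097 m.

0.341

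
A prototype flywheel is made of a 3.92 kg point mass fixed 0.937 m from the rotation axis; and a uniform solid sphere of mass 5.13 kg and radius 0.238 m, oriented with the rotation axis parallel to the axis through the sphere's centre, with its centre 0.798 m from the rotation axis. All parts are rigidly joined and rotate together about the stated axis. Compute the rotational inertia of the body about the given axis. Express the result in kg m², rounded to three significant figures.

6.82

Point mass: I_cm = 0; centre at d = 0.937 m, so the parallel axis theorem gives I = 0 + (3.92)(0.937)² = 3.4416 kg m².
Solid sphere: I_cm = (2/5)MR² = (2/5)(5.13)(0.238)² = 0.11623 kg m²; centre at d = 0.798 m, so the parallel axis theorem gives I = 0.11623 + (5.13)(0.798)² = 3.383 kg m².
Total I = 3.4416 + 3.383 = 6.8247 kg m².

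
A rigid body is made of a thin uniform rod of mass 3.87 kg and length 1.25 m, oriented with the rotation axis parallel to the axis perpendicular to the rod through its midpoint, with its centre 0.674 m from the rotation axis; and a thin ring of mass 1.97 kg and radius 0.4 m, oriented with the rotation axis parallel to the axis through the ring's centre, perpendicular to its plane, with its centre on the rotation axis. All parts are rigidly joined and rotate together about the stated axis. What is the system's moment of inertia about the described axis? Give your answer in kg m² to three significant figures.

2.58

Thin rod: I_cm = (1/12)ML² = (1/12)(3.87)(1.25)² = 0.50391 kg m²; centre at d = 0.674 m, so I = I_cm + Md² gives I = 0.50391 + (3.87)(0.674)² = 2.262 kg m².
Thin ring: I_cm = MR² = (1.97)(0.4)² = 0.3152 kg m²; axis through the centre, so I = 0.3152 kg m².
Total I = 2.262 + 0.3152 = 2.5772 kg m².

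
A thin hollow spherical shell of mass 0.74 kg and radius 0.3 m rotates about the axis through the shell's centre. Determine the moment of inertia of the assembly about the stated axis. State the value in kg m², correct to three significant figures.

I_cm = (2/3)MR² = (2/3)(0.74)(0.3)² = 0.0444 kg m²; axis through the centre, so I = 0.0444 kg m².

0.0444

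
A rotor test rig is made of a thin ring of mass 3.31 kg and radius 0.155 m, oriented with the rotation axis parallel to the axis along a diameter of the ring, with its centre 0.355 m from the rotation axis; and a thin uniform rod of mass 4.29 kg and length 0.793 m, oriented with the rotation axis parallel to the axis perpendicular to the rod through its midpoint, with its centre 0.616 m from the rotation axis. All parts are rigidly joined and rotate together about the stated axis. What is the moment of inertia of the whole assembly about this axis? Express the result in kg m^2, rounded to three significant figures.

Thin ring: I_cm = (1/2)MR² = (1/2)(3.31)(0.155)² = 0.039761 kg m^2; centre at d = 0.355 m, so I = I_cm + Md² gives I = 0.039761 + (3.31)(0.355)² = 0.4569 kg m^2.
Thin rod: I_cm = (1/12)ML² = (1/12)(4.29)(0.793)² = 0.22481 kg m^2; centre at d = 0.616 m, so I = I_cm + Md² gives I = 0.22481 + (4.29)(0.616)² = 1.8527 kg m^2.
Total I = 0.4569 + 1.8527 = 2.3096 kg m^2.

2.31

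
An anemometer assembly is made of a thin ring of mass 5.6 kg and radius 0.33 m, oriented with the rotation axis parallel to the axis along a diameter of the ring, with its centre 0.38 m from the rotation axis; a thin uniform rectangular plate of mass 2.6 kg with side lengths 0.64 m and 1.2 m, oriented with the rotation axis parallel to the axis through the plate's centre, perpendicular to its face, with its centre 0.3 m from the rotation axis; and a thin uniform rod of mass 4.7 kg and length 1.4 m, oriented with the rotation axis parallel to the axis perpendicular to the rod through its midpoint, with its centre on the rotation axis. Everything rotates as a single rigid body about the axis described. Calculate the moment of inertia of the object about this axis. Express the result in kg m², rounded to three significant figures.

2.52

Thin ring: I_cm = (1/2)MR² = (1/2)(5.6)(0.33)² = 0.30492 kg m²; centre at d = 0.38 m, so the parallel axis theorem gives I = 0.30492 + (5.6)(0.38)² = 1.1136 kg m².
Rectangular plate: I_cm = (1/12)M(a²+b²) = (1/12)(2.6)[(0.64)² + (1.2)²] = 0.40075 kg m²; centre at d = 0.3 m, so the parallel axis theorem gives I = 0.40075 + (2.6)(0.3)² = 0.63475 kg m².
Thin rod: I_cm = (1/12)ML² = (1/12)(4.7)(1.4)² = 0.76767 kg m²; axis through the centre, so I = 0.76767 kg m².
Total I = 1.1136 + 0.63475 + 0.76767 = 2.516 kg m².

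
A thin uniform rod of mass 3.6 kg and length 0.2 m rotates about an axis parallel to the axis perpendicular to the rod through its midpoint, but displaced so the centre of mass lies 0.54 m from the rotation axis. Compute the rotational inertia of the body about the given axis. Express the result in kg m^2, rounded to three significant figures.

I_cm = (1/12)ML² = (1/12)(3.6)(0.2)² = 0.012 kg m^2; centre at d = 0.54 m, so the parallel axis theorem gives I = 0.012 + (3.6)(0.54)² = 1.0618 kg m^2.

1.06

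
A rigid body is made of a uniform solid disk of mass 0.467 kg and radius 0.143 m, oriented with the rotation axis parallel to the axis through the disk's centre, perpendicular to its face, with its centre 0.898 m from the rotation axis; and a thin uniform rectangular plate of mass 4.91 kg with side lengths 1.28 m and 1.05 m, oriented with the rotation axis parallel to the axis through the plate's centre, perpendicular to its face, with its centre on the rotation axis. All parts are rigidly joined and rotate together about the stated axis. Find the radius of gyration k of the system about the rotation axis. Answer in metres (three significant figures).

Solid disk: I_cm = (1/2)MR² = (1/2)(0.467)(0.143)² = 0.0047748 kg·m²; centre at d = 0.898 m, so I = I_cm + Md² gives I = 0.0047748 + (0.467)(0.898)² = 0.38137 kg·m².
Rectangular plate: I_cm = (1/12)M(a²+b²) = (1/12)(4.91)[(1.28)² + (1.05)²] = 1.1215 kg·m²; axis through the centre, so I = 1.1215 kg·m².
Total I = 1.5029 kg·m²; total mass M = 5.377 kg.
k = √(I/M) = √(1.5029/5.377) = 0.52867 m.

0.529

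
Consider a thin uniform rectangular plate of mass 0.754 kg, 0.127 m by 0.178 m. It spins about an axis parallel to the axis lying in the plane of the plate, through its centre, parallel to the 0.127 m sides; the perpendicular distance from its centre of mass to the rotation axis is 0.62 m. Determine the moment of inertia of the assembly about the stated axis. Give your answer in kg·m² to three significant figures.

I_cm = (1/12)Mb² = (1/12)(0.754)(0.178)² = 0.0019908 kg·m²; centre at d = 0.62 m, so the parallel axis theorem gives I = 0.0019908 + (0.754)(0.62)² = 0.29183 kg·m².

0.292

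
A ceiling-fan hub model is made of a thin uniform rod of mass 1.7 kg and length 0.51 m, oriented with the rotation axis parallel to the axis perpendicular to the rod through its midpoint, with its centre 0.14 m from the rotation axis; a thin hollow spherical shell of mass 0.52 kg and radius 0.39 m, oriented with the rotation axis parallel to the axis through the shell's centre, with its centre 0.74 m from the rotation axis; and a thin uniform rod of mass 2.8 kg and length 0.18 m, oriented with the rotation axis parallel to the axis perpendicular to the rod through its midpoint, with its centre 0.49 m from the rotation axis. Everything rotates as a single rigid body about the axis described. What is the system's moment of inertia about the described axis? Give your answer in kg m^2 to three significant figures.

1.09

Thin rod: I_cm = (1/12)ML² = (1/12)(1.7)(0.51)² = 0.036847 kg m^2; centre at d = 0.14 m, so the parallel axis theorem gives I = 0.036847 + (1.7)(0.14)² = 0.070167 kg m^2.
Spherical shell: I_cm = (2/3)MR² = (2/3)(0.52)(0.39)² = 0.052728 kg m^2; centre at d = 0.74 m, so the parallel axis theorem gives I = 0.052728 + (0.52)(0.74)² = 0.33748 kg m^2.
Thin rod: I_cm = (1/12)ML² = (1/12)(2.8)(0.18)² = 0.00756 kg m^2; centre at d = 0.49 m, so the parallel axis theorem gives I = 0.00756 + (2.8)(0.49)² = 0.67984 kg m^2.
Total I = 0.070167 + 0.33748 + 0.67984 = 1.0875 kg m^2.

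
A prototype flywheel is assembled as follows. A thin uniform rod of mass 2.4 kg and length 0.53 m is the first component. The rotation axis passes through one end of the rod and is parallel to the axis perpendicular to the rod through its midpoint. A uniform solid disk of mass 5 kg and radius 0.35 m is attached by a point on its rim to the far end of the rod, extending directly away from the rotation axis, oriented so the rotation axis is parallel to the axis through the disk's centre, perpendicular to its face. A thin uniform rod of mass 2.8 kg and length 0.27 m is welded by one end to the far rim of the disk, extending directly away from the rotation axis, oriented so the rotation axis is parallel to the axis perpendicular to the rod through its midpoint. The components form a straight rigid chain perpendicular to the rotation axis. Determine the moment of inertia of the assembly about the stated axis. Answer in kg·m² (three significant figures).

9.64

Thin rod: I_cm = (1/12)ML² = (1/12)(2.4)(0.53)² = 0.05618 kg·m²; centre at d = 0.265 m, so I = I_cm + Md² gives I = 0.05618 + (2.4)(0.265)² = 0.22472 kg·m².
Solid disk: I_cm = (1/2)MR² = (1/2)(5)(0.35)² = 0.30625 kg·m²; centre at d = 0.265 + 0.265 + 0.35 = 0.88 m, so I = I_cm + Md² gives I = 0.30625 + (5)(0.88)² = 4.1783 kg·m².
Thin rod: I_cm = (1/12)ML² = (1/12)(2.8)(0.27)² = 0.01701 kg·m²; centre at d = 0.265 + 0.265 + 0.35 + 0.35 + 0.135 = 1.365 m, so I = I_cm + Md² gives I = 0.01701 + (2.8)(1.365)² = 5.234 kg·m².
Total I = 0.22472 + 4.1783 + 5.234 = 9.637 kg·m².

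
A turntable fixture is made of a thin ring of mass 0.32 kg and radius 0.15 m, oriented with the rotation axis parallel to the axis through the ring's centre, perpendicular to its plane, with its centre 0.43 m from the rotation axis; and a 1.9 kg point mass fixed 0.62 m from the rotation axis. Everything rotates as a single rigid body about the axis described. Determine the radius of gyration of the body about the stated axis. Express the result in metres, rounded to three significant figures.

0.599

Thin ring: I_cm = MR² = (0.32)(0.15)² = 0.0072 kg m^2; centre at d = 0.43 m, so I = I_cm + Md² gives I = 0.0072 + (0.32)(0.43)² = 0.066368 kg m^2.
Point mass: I_cm = 0; centre at d = 0.62 m, so I = I_cm + Md² gives I = 0 + (1.9)(0.62)² = 0.73036 kg m^2.
Total I = 0.79673 kg m^2; total mass M = 2.22 kg.
k = √(I/M) = √(0.79673/2.22) = 0.59907 m.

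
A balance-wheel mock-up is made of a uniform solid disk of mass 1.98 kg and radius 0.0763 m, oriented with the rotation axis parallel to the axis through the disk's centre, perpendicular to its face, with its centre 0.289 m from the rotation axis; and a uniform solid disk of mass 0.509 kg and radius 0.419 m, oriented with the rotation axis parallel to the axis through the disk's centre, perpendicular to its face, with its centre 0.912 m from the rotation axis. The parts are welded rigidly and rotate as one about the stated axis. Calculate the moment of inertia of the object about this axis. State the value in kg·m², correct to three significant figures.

0.639

Solid disk: I_cm = (1/2)MR² = (1/2)(1.98)(0.0763)² = 0.0057635 kg·m²; centre at d = 0.289 m, so I = I_cm + Md² gives I = 0.0057635 + (1.98)(0.289)² = 0.17114 kg·m².
Solid disk: I_cm = (1/2)MR² = (1/2)(0.509)(0.419)² = 0.04468 kg·m²; centre at d = 0.912 m, so I = I_cm + Md² gives I = 0.04468 + (0.509)(0.912)² = 0.46804 kg·m².
Total I = 0.17114 + 0.46804 = 0.63917 kg·m².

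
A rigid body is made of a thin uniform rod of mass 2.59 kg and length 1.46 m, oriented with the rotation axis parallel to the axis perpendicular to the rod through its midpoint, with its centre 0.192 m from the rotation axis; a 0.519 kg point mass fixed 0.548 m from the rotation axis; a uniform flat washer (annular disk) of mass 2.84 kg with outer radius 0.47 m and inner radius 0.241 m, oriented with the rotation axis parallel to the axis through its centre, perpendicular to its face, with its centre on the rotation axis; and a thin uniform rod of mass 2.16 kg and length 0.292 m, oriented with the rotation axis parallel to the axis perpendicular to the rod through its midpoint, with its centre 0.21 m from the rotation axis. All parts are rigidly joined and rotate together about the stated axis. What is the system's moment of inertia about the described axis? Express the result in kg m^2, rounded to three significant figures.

Thin rod: I_cm = (1/12)ML² = (1/12)(2.59)(1.46)² = 0.46007 kg m^2; centre at d = 0.192 m, so I = I_cm + Md² gives I = 0.46007 + (2.59)(0.192)² = 0.55555 kg m^2.
Point mass: I_cm = 0; centre at d = 0.548 m, so I = I_cm + Md² gives I = 0 + (0.519)(0.548)² = 0.15586 kg m^2.
Annular disk: I_cm = (1/2)M(R²+r²) = (1/2)(2.84)[(0.47)² + (0.241)²] = 0.39615 kg m^2; axis through the centre, so I = 0.39615 kg m^2.
Thin rod: I_cm = (1/12)ML² = (1/12)(2.16)(0.292)² = 0.015348 kg m^2; centre at d = 0.21 m, so I = I_cm + Md² gives I = 0.015348 + (2.16)(0.21)² = 0.1106 kg m^2.
Total I = 0.55555 + 0.15586 + 0.39615 + 0.1106 = 1.2182 kg m^2.

1.22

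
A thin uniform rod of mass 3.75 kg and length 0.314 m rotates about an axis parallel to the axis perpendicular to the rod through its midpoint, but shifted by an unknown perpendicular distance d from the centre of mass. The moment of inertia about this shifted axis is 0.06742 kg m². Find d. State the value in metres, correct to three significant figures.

About the centre-of-mass axis, I_cm = (1/12)ML² = (1/12)(3.75)(0.314)² = 0.030811 kg m².
Parallel axis theorem: I = I_cm + Md², so Md² = 0.06742 − 0.030811 = 0.036609 kg m².
d = √(0.036609 / 3.75) = 0.098805 m.

0.0988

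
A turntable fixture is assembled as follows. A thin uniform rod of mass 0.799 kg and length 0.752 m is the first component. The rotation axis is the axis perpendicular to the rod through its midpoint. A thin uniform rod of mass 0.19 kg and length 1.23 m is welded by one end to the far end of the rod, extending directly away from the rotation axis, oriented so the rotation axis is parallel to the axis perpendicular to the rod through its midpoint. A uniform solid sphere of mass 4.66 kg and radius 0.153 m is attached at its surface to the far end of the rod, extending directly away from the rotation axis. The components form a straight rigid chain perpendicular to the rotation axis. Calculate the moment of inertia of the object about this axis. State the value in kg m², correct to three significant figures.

Thin rod: I_cm = (1/12)ML² = (1/12)(0.799)(0.752)² = 0.037653 kg m²; axis through the centre, so I = 0.037653 kg m².
Thin rod: I_cm = (1/12)ML² = (1/12)(0.19)(1.23)² = 0.023954 kg m²; centre at d = 0.376 + 0.615 = 0.991 m, so the parallel axis theorem gives I = 0.023954 + (0.19)(0.991)² = 0.21055 kg m².
Solid sphere: I_cm = (2/5)MR² = (2/5)(4.66)(0.153)² = 0.043634 kg m²; centre at d = 0.376 + 0.615 + 0.615 + 0.153 = 1.759 m, so the parallel axis theorem gives I = 0.043634 + (4.66)(1.759)² = 14.462 kg m².
Total I = 0.037653 + 0.21055 + 14.462 = 14.71 kg m².

14.7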